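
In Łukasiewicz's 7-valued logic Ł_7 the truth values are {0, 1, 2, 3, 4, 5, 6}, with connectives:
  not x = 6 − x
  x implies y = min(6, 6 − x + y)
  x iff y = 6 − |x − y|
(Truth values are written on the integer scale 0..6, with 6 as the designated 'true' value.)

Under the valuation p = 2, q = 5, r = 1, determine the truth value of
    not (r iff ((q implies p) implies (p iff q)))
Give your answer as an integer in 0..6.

q implies p = 5 implies 2 = 3
p iff q = 2 iff 5 = 3
(q implies p) implies (p iff q) = 3 implies 3 = 6
r iff ((q implies p) implies (p iff q)) = 1 iff 6 = 1
not (r iff ((q implies p) implies (p iff q))) = not 1 = 5

5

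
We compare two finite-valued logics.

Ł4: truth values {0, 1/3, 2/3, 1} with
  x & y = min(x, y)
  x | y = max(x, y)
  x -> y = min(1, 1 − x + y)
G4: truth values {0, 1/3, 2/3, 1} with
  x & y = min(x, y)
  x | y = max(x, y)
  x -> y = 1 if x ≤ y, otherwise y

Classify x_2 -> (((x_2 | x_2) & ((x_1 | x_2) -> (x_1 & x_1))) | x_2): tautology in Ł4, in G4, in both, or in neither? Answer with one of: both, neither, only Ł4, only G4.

both

In Ł4: every assignment gives 1 — tautology.
In G4: every assignment gives 1 — tautology.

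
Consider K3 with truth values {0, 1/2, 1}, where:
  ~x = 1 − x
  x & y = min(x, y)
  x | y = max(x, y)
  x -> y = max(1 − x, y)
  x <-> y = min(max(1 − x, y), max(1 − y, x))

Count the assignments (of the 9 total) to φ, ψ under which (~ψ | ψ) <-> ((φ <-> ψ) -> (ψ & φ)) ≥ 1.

3

φ = 0, ψ = 0 ↦ 0  <
φ = 0, ψ = 1/2 ↦ 1/2  <
φ = 0, ψ = 1 ↦ 1  ≥
φ = 1/2, ψ = 0 ↦ 1/2  <
φ = 1/2, ψ = 1/2 ↦ 1/2  <
φ = 1/2, ψ = 1 ↦ 1/2  <
φ = 1, ψ = 0 ↦ 1  ≥
φ = 1, ψ = 1/2 ↦ 1/2  <
φ = 1, ψ = 1 ↦ 1  ≥
So 3 of the 9 assignments meet the threshold.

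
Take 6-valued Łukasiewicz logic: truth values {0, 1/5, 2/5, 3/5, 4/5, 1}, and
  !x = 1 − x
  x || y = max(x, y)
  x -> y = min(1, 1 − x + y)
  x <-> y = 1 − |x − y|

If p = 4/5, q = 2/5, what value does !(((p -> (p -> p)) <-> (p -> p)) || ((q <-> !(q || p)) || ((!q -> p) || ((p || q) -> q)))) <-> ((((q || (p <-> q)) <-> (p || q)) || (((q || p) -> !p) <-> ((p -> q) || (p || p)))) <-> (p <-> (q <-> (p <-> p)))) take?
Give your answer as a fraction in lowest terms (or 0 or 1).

1/5

p -> p = 4/5 -> 4/5 = 1
p -> (p -> p) = 4/5 -> 1 = 1
p -> p = 4/5 -> 4/5 = 1
(p -> (p -> p)) <-> (p -> p) = 1 <-> 1 = 1
q || p = 2/5 || 4/5 = 4/5
!(q || p) = !4/5 = 1/5
q <-> !(q || p) = 2/5 <-> 1/5 = 4/5
!q = !2/5 = 3/5
!q -> p = 3/5 -> 4/5 = 1
p || q = 4/5 || 2/5 = 4/5
(p || q) -> q = 4/5 -> 2/5 = 3/5
(!q -> p) || ((p || q) -> q) = 1 || 3/5 = 1
(q <-> !(q || p)) || ((!q -> p) || ((p || q) -> q)) = 4/5 || 1 = 1
((p -> (p -> p)) <-> (p -> p)) || ((q <-> !(q || p)) || ((!q -> p) || ((p || q) -> q))) = 1 || 1 = 1
!(((p -> (p -> p)) <-> (p -> p)) || ((q <-> !(q || p)) || ((!q -> p) || ((p || q) -> q)))) = !1 = 0
p <-> q = 4/5 <-> 2/5 = 3/5
q || (p <-> q) = 2/5 || 3/5 = 3/5
p || q = 4/5 || 2/5 = 4/5
(q || (p <-> q)) <-> (p || q) = 3/5 <-> 4/5 = 4/5
q || p = 2/5 || 4/5 = 4/5
!p = !4/5 = 1/5
(q || p) -> !p = 4/5 -> 1/5 = 2/5
p -> q = 4/5 -> 2/5 = 3/5
p || p = 4/5 || 4/5 = 4/5
(p -> q) || (p || p) = 3/5 || 4/5 = 4/5
((q || p) -> !p) <-> ((p -> q) || (p || p)) = 2/5 <-> 4/5 = 3/5
((q || (p <-> q)) <-> (p || q)) || (((q || p) -> !p) <-> ((p -> q) || (p || p))) = 4/5 || 3/5 = 4/5
p <-> p = 4/5 <-> 4/5 = 1
q <-> (p <-> p) = 2/5 <-> 1 = 2/5
p <-> (q <-> (p <-> p)) = 4/5 <-> 2/5 = 3/5
(((q || (p <-> q)) <-> (p || q)) || (((q || p) -> !p) <-> ((p -> q) || (p || p)))) <-> (p <-> (q <-> (p <-> p))) = 4/5 <-> 3/5 = 4/5
!(((p -> (p -> p)) <-> (p -> p)) || ((q <-> !(q || p)) || ((!q -> p) || ((p || q) -> q)))) <-> ((((q || (p <-> q)) <-> (p || q)) || (((q || p) -> !p) <-> ((p -> q) || (p || p)))) <-> (p <-> (q <-> (p <-> p)))) = 0 <-> 4/5 = 1/5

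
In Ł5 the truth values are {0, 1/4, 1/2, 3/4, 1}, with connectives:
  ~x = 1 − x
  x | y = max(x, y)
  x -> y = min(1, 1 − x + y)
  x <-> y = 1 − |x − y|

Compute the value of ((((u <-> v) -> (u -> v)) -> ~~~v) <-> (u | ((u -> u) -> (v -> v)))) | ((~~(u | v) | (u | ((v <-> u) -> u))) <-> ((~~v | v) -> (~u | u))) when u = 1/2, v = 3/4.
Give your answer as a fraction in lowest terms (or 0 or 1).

1

u <-> v = 1/2 <-> 3/4 = 3/4
u -> v = 1/2 -> 3/4 = 1
(u <-> v) -> (u -> v) = 3/4 -> 1 = 1
~v = ~3/4 = 1/4
~~v = ~1/4 = 3/4
~~~v = ~3/4 = 1/4
((u <-> v) -> (u -> v)) -> ~~~v = 1 -> 1/4 = 1/4
u -> u = 1/2 -> 1/2 = 1
v -> v = 3/4 -> 3/4 = 1
(u -> u) -> (v -> v) = 1 -> 1 = 1
u | ((u -> u) -> (v -> v)) = 1/2 | 1 = 1
(((u <-> v) -> (u -> v)) -> ~~~v) <-> (u | ((u -> u) -> (v -> v))) = 1/4 <-> 1 = 1/4
u | v = 1/2 | 3/4 = 3/4
~(u | v) = ~3/4 = 1/4
~~(u | v) = ~1/4 = 3/4
v <-> u = 3/4 <-> 1/2 = 3/4
(v <-> u) -> u = 3/4 -> 1/2 = 3/4
u | ((v <-> u) -> u) = 1/2 | 3/4 = 3/4
~~(u | v) | (u | ((v <-> u) -> u)) = 3/4 | 3/4 = 3/4
~v = ~3/4 = 1/4
~~v = ~1/4 = 3/4
~~v | v = 3/4 | 3/4 = 3/4
~u = ~1/2 = 1/2
~u | u = 1/2 | 1/2 = 1/2
(~~v | v) -> (~u | u) = 3/4 -> 1/2 = 3/4
(~~(u | v) | (u | ((v <-> u) -> u))) <-> ((~~v | v) -> (~u | u)) = 3/4 <-> 3/4 = 1
((((u <-> v) -> (u -> v)) -> ~~~v) <-> (u | ((u -> u) -> (v -> v)))) | ((~~(u | v) | (u | ((v <-> u) -> u))) <-> ((~~v | v) -> (~u | u))) = 1/4 | 1 = 1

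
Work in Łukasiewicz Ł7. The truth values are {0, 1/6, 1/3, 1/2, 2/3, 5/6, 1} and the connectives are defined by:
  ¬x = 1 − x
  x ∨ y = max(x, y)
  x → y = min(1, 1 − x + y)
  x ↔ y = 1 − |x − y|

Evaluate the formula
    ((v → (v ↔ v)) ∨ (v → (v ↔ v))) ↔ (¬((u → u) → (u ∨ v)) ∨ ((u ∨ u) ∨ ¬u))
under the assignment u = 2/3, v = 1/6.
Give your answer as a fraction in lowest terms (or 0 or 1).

v ↔ v = 1/6 ↔ 1/6 = 1
v → (v ↔ v) = 1/6 → 1 = 1
v ↔ v = 1/6 ↔ 1/6 = 1
v → (v ↔ v) = 1/6 → 1 = 1
(v → (v ↔ v)) ∨ (v → (v ↔ v)) = 1 ∨ 1 = 1
u → u = 2/3 → 2/3 = 1
u ∨ v = 2/3 ∨ 1/6 = 2/3
(u → u) → (u ∨ v) = 1 → 2/3 = 2/3
¬((u → u) → (u ∨ v)) = ¬2/3 = 1/3
u ∨ u = 2/3 ∨ 2/3 = 2/3
¬u = ¬2/3 = 1/3
(u ∨ u) ∨ ¬u = 2/3 ∨ 1/3 = 2/3
¬((u → u) → (u ∨ v)) ∨ ((u ∨ u) ∨ ¬u) = 1/3 ∨ 2/3 = 2/3
((v → (v ↔ v)) ∨ (v → (v ↔ v))) ↔ (¬((u → u) → (u ∨ v)) ∨ ((u ∨ u) ∨ ¬u)) = 1 ↔ 2/3 = 2/3

2/3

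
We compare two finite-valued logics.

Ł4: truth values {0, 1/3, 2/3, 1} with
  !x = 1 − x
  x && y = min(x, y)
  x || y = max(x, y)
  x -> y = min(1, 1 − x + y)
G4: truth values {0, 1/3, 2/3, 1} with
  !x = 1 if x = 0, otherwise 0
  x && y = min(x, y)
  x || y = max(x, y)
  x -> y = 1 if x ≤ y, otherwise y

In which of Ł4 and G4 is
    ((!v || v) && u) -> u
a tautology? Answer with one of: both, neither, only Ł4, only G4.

both

In Ł4: every assignment gives 1 — tautology.
In G4: every assignment gives 1 — tautology.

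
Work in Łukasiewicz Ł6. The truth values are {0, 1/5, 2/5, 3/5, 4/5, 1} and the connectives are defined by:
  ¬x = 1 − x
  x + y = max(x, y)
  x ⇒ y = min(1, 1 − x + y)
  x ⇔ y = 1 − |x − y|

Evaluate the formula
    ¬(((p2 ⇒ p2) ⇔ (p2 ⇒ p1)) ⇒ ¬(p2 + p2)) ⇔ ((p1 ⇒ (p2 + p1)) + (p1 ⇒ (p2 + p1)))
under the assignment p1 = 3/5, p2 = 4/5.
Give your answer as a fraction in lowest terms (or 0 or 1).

p2 ⇒ p2 = 4/5 ⇒ 4/5 = 1
p2 ⇒ p1 = 4/5 ⇒ 3/5 = 4/5
(p2 ⇒ p2) ⇔ (p2 ⇒ p1) = 1 ⇔ 4/5 = 4/5
p2 + p2 = 4/5 + 4/5 = 4/5
¬(p2 + p2) = ¬4/5 = 1/5
((p2 ⇒ p2) ⇔ (p2 ⇒ p1)) ⇒ ¬(p2 + p2) = 4/5 ⇒ 1/5 = 2/5
¬(((p2 ⇒ p2) ⇔ (p2 ⇒ p1)) ⇒ ¬(p2 + p2)) = ¬2/5 = 3/5
p2 + p1 = 4/5 + 3/5 = 4/5
p1 ⇒ (p2 + p1) = 3/5 ⇒ 4/5 = 1
p2 + p1 = 4/5 + 3/5 = 4/5
p1 ⇒ (p2 + p1) = 3/5 ⇒ 4/5 = 1
(p1 ⇒ (p2 + p1)) + (p1 ⇒ (p2 + p1)) = 1 + 1 = 1
¬(((p2 ⇒ p2) ⇔ (p2 ⇒ p1)) ⇒ ¬(p2 + p2)) ⇔ ((p1 ⇒ (p2 + p1)) + (p1 ⇒ (p2 + p1))) = 3/5 ⇔ 1 = 3/5

3/5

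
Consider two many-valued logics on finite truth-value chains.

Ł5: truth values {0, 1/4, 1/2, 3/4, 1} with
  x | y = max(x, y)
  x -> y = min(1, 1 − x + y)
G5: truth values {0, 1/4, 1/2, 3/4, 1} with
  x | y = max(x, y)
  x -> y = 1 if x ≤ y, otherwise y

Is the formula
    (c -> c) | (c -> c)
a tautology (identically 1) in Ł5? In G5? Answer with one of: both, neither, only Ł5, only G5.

both

In Ł5: every assignment gives 1 — tautology.
In G5: every assignment gives 1 — tautology.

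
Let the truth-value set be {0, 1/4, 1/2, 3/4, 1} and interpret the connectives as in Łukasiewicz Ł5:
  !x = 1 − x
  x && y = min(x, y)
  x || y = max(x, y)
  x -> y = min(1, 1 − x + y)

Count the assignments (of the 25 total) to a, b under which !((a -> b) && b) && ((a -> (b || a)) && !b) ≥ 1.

value 1: 5 assignments (counts)
value 3/4: 5 assignments
value 1/2: 5 assignments
value 1/4: 5 assignments
value 0: 5 assignments
So 5 of the 25 assignments meet the threshold.

5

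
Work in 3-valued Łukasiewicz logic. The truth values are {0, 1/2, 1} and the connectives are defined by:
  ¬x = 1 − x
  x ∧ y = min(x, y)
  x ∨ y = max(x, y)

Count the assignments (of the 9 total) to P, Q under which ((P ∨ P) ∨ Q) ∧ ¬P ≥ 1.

1

P = 0, Q = 0 ↦ 0  <
P = 0, Q = 1/2 ↦ 1/2  <
P = 0, Q = 1 ↦ 1  ≥
P = 1/2, Q = 0 ↦ 1/2  <
P = 1/2, Q = 1/2 ↦ 1/2  <
P = 1/2, Q = 1 ↦ 1/2  <
P = 1, Q = 0 ↦ 0  <
P = 1, Q = 1/2 ↦ 0  <
P = 1, Q = 1 ↦ 0  <
So 1 of the 9 assignments meets the threshold.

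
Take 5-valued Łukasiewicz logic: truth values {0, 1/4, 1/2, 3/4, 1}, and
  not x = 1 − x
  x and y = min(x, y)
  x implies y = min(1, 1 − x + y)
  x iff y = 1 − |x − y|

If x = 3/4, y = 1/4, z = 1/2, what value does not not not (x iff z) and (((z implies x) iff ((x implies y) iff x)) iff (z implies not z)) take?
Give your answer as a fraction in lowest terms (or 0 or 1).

x iff z = 3/4 iff 1/2 = 3/4
not (x iff z) = not 3/4 = 1/4
not not (x iff z) = not 1/4 = 3/4
not not not (x iff z) = not 3/4 = 1/4
z implies x = 1/2 implies 3/4 = 1
x implies y = 3/4 implies 1/4 = 1/2
(x implies y) iff x = 1/2 iff 3/4 = 3/4
(z implies x) iff ((x implies y) iff x) = 1 iff 3/4 = 3/4
not z = not 1/2 = 1/2
z implies not z = 1/2 implies 1/2 = 1
((z implies x) iff ((x implies y) iff x)) iff (z implies not z) = 3/4 iff 1 = 3/4
not not not (x iff z) and (((z implies x) iff ((x implies y) iff x)) iff (z implies not z)) = 1/4 and 3/4 = 1/4

1/4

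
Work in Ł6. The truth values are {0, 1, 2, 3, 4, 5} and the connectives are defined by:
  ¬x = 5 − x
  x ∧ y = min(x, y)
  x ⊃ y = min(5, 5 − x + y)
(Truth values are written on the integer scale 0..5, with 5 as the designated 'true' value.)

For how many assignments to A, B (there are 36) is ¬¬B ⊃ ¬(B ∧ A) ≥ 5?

value 5: 24 assignments (counts)
value 4: 5 assignments
value 3: 2 assignments
value 2: 3 assignments
value 1: 1 assignment
value 0: 1 assignment
So 24 of the 36 assignments meet the threshold.

24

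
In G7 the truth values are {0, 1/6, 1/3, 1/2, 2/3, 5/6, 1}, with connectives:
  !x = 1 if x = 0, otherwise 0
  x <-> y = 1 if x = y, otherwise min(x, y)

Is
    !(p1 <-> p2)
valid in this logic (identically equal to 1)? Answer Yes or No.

Counterexample: take p1 = 0, p2 = 0.
p1 <-> p2 = 0 <-> 0 = 1
!(p1 <-> p2) = !1 = 0
This gives 0 ≠ 1.

No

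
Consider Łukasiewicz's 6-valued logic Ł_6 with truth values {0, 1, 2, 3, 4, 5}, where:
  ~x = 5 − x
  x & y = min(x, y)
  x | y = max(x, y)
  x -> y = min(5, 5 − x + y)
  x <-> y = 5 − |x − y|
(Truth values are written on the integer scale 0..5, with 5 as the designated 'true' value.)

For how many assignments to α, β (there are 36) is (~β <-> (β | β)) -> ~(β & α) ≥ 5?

value 5: 26 assignments (counts)
value 4: 7 assignments
value 3: 3 assignments
So 26 of the 36 assignments meet the threshold.

26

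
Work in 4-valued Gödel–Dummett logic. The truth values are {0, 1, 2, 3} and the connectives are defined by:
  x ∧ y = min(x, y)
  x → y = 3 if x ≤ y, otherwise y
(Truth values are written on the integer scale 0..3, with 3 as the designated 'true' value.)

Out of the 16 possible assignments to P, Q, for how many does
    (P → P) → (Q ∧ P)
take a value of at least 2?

4

P = 0, Q = 0 ↦ 0  <
P = 0, Q = 1 ↦ 0  <
P = 0, Q = 2 ↦ 0  <
P = 0, Q = 3 ↦ 0  <
P = 1, Q = 0 ↦ 0  <
P = 1, Q = 1 ↦ 1  <
P = 1, Q = 2 ↦ 1  <
P = 1, Q = 3 ↦ 1  <
P = 2, Q = 0 ↦ 0  <
P = 2, Q = 1 ↦ 1  <
P = 2, Q = 2 ↦ 2  ≥
P = 2, Q = 3 ↦ 2  ≥
P = 3, Q = 0 ↦ 0  <
P = 3, Q = 1 ↦ 1  <
P = 3, Q = 2 ↦ 2  ≥
P = 3, Q = 3 ↦ 3  ≥
So 4 of the 16 assignments meet the threshold.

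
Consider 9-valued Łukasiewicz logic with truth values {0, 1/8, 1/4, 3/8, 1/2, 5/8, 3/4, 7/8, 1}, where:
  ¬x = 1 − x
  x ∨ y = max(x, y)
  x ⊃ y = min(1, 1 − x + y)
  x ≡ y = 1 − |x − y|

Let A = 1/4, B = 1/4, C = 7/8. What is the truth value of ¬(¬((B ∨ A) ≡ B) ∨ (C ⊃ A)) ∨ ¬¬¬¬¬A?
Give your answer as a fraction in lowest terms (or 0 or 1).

3/4

B ∨ A = 1/4 ∨ 1/4 = 1/4
(B ∨ A) ≡ B = 1/4 ≡ 1/4 = 1
¬((B ∨ A) ≡ B) = ¬1 = 0
C ⊃ A = 7/8 ⊃ 1/4 = 3/8
¬((B ∨ A) ≡ B) ∨ (C ⊃ A) = 0 ∨ 3/8 = 3/8
¬(¬((B ∨ A) ≡ B) ∨ (C ⊃ A)) = ¬3/8 = 5/8
¬A = ¬1/4 = 3/4
¬¬A = ¬3/4 = 1/4
¬¬¬A = ¬1/4 = 3/4
¬¬¬¬A = ¬3/4 = 1/4
¬¬¬¬¬A = ¬1/4 = 3/4
¬(¬((B ∨ A) ≡ B) ∨ (C ⊃ A)) ∨ ¬¬¬¬¬A = 5/8 ∨ 3/4 = 3/4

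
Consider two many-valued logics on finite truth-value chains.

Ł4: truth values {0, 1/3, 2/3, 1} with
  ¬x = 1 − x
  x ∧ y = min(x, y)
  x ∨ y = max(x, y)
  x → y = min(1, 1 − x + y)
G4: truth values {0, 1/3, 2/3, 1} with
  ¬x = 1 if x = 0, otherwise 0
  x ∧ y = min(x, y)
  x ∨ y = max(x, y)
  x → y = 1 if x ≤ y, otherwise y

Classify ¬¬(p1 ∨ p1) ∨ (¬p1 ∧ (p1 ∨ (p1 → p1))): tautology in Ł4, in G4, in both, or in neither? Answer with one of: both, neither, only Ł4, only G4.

only G4

In Ł4: at p1 = 1/3 the value is 2/3 — not a tautology.
In G4: every assignment gives 1 — tautology.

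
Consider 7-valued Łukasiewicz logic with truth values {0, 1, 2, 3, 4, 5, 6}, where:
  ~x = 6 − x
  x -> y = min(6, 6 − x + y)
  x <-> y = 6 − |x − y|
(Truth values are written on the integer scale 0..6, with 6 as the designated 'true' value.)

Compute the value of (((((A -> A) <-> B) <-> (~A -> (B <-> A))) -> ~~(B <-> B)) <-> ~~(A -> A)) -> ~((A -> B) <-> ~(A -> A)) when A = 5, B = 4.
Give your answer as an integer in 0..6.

A -> A = 5 -> 5 = 6
(A -> A) <-> B = 6 <-> 4 = 4
~A = ~5 = 1
B <-> A = 4 <-> 5 = 5
~A -> (B <-> A) = 1 -> 5 = 6
((A -> A) <-> B) <-> (~A -> (B <-> A)) = 4 <-> 6 = 4
B <-> B = 4 <-> 4 = 6
~(B <-> B) = ~6 = 0
~~(B <-> B) = ~0 = 6
(((A -> A) <-> B) <-> (~A -> (B <-> A))) -> ~~(B <-> B) = 4 -> 6 = 6
A -> A = 5 -> 5 = 6
~(A -> A) = ~6 = 0
~~(A -> A) = ~0 = 6
((((A -> A) <-> B) <-> (~A -> (B <-> A))) -> ~~(B <-> B)) <-> ~~(A -> A) = 6 <-> 6 = 6
A -> B = 5 -> 4 = 5
A -> A = 5 -> 5 = 6
~(A -> A) = ~6 = 0
(A -> B) <-> ~(A -> A) = 5 <-> 0 = 1
~((A -> B) <-> ~(A -> A)) = ~1 = 5
(((((A -> A) <-> B) <-> (~A -> (B <-> A))) -> ~~(B <-> B)) <-> ~~(A -> A)) -> ~((A -> B) <-> ~(A -> A)) = 6 -> 5 = 5

5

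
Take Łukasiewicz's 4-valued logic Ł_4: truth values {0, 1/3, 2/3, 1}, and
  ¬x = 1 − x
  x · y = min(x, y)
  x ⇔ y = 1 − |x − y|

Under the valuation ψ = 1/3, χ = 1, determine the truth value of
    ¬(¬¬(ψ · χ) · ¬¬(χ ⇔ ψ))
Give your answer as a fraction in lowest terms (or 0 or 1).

2/3

ψ · χ = 1/3 · 1 = 1/3
¬(ψ · χ) = ¬1/3 = 2/3
¬¬(ψ · χ) = ¬2/3 = 1/3
χ ⇔ ψ = 1 ⇔ 1/3 = 1/3
¬(χ ⇔ ψ) = ¬1/3 = 2/3
¬¬(χ ⇔ ψ) = ¬2/3 = 1/3
¬¬(ψ · χ) · ¬¬(χ ⇔ ψ) = 1/3 · 1/3 = 1/3
¬(¬¬(ψ · χ) · ¬¬(χ ⇔ ψ)) = ¬1/3 = 2/3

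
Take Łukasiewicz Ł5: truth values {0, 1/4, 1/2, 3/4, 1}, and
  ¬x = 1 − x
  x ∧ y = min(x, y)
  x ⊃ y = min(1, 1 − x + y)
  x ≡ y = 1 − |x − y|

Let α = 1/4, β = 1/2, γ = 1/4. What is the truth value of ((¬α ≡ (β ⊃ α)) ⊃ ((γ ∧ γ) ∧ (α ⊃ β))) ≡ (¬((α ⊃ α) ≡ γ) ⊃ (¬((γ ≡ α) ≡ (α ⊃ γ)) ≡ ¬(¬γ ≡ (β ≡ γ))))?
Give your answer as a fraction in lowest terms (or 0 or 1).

1/4

¬α = ¬1/4 = 3/4
β ⊃ α = 1/2 ⊃ 1/4 = 3/4
¬α ≡ (β ⊃ α) = 3/4 ≡ 3/4 = 1
γ ∧ γ = 1/4 ∧ 1/4 = 1/4
α ⊃ β = 1/4 ⊃ 1/2 = 1
(γ ∧ γ) ∧ (α ⊃ β) = 1/4 ∧ 1 = 1/4
(¬α ≡ (β ⊃ α)) ⊃ ((γ ∧ γ) ∧ (α ⊃ β)) = 1 ⊃ 1/4 = 1/4
α ⊃ α = 1/4 ⊃ 1/4 = 1
(α ⊃ α) ≡ γ = 1 ≡ 1/4 = 1/4
¬((α ⊃ α) ≡ γ) = ¬1/4 = 3/4
γ ≡ α = 1/4 ≡ 1/4 = 1
α ⊃ γ = 1/4 ⊃ 1/4 = 1
(γ ≡ α) ≡ (α ⊃ γ) = 1 ≡ 1 = 1
¬((γ ≡ α) ≡ (α ⊃ γ)) = ¬1 = 0
¬γ = ¬1/4 = 3/4
β ≡ γ = 1/2 ≡ 1/4 = 3/4
¬γ ≡ (β ≡ γ) = 3/4 ≡ 3/4 = 1
¬(¬γ ≡ (β ≡ γ)) = ¬1 = 0
¬((γ ≡ α) ≡ (α ⊃ γ)) ≡ ¬(¬γ ≡ (β ≡ γ)) = 0 ≡ 0 = 1
¬((α ⊃ α) ≡ γ) ⊃ (¬((γ ≡ α) ≡ (α ⊃ γ)) ≡ ¬(¬γ ≡ (β ≡ γ))) = 3/4 ⊃ 1 = 1
((¬α ≡ (β ⊃ α)) ⊃ ((γ ∧ γ) ∧ (α ⊃ β))) ≡ (¬((α ⊃ α) ≡ γ) ⊃ (¬((γ ≡ α) ≡ (α ⊃ γ)) ≡ ¬(¬γ ≡ (β ≡ γ)))) = 1/4 ≡ 1 = 1/4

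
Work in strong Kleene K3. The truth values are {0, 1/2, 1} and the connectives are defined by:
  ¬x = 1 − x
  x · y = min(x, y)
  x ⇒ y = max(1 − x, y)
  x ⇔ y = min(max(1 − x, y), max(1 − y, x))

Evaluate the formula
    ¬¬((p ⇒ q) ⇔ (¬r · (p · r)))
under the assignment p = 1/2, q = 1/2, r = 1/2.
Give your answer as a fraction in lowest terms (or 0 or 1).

p ⇒ q = 1/2 ⇒ 1/2 = 1/2
¬r = ¬1/2 = 1/2
p · r = 1/2 · 1/2 = 1/2
¬r · (p · r) = 1/2 · 1/2 = 1/2
(p ⇒ q) ⇔ (¬r · (p · r)) = 1/2 ⇔ 1/2 = 1/2
¬((p ⇒ q) ⇔ (¬r · (p · r))) = ¬1/2 = 1/2
¬¬((p ⇒ q) ⇔ (¬r · (p · r))) = ¬1/2 = 1/2

1/2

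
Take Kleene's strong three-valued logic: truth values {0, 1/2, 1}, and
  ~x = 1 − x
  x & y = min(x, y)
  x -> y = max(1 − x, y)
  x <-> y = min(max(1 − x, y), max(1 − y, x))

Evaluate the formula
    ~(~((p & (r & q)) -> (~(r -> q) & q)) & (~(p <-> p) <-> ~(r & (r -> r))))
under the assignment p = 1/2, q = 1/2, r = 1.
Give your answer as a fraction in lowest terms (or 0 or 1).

1/2

r & q = 1 & 1/2 = 1/2
p & (r & q) = 1/2 & 1/2 = 1/2
r -> q = 1 -> 1/2 = 1/2
~(r -> q) = ~1/2 = 1/2
~(r -> q) & q = 1/2 & 1/2 = 1/2
(p & (r & q)) -> (~(r -> q) & q) = 1/2 -> 1/2 = 1/2
~((p & (r & q)) -> (~(r -> q) & q)) = ~1/2 = 1/2
p <-> p = 1/2 <-> 1/2 = 1/2
~(p <-> p) = ~1/2 = 1/2
r -> r = 1 -> 1 = 1
r & (r -> r) = 1 & 1 = 1
~(r & (r -> r)) = ~1 = 0
~(p <-> p) <-> ~(r & (r -> r)) = 1/2 <-> 0 = 1/2
~((p & (r & q)) -> (~(r -> q) & q)) & (~(p <-> p) <-> ~(r & (r -> r))) = 1/2 & 1/2 = 1/2
~(~((p & (r & q)) -> (~(r -> q) & q)) & (~(p <-> p) <-> ~(r & (r -> r)))) = ~1/2 = 1/2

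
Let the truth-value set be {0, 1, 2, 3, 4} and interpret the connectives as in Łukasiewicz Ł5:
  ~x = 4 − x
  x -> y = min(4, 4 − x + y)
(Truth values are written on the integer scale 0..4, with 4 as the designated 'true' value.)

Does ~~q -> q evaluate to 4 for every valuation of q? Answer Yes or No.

Yes

q = 0 ↦ 4
q = 1 ↦ 4
q = 2 ↦ 4
q = 3 ↦ 4
q = 4 ↦ 4
Every assignment gives a value ≥ 4.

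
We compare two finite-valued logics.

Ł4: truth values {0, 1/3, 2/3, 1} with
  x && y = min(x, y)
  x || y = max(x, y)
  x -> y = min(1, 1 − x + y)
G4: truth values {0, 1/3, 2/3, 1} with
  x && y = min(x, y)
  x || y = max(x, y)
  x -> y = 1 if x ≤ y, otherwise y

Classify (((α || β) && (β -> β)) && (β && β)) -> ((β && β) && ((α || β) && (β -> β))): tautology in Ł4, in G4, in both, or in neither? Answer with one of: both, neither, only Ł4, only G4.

both

In Ł4: every assignment gives 1 — tautology.
In G4: every assignment gives 1 — tautology.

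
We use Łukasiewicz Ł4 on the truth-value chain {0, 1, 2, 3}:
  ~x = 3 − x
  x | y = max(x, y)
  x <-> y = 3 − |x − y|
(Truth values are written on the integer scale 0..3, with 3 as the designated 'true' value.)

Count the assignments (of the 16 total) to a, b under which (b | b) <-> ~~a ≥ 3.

4

a = 0, b = 0 ↦ 3  ≥
a = 0, b = 1 ↦ 2  <
a = 0, b = 2 ↦ 1  <
a = 0, b = 3 ↦ 0  <
a = 1, b = 0 ↦ 2  <
a = 1, b = 1 ↦ 3  ≥
a = 1, b = 2 ↦ 2  <
a = 1, b = 3 ↦ 1  <
a = 2, b = 0 ↦ 1  <
a = 2, b = 1 ↦ 2  <
a = 2, b = 2 ↦ 3  ≥
a = 2, b = 3 ↦ 2  <
a = 3, b = 0 ↦ 0  <
a = 3, b = 1 ↦ 1  <
a = 3, b = 2 ↦ 2  <
a = 3, b = 3 ↦ 3  ≥
So 4 of the 16 assignments meet the threshold.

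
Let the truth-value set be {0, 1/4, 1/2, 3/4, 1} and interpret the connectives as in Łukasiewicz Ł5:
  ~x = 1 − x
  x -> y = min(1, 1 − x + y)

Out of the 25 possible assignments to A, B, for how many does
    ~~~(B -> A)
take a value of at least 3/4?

value 1: 1 assignment (counts)
value 3/4: 2 assignments (counts)
value 1/2: 3 assignments
value 1/4: 4 assignments
value 0: 15 assignments
So 3 of the 25 assignments meet the threshold.

3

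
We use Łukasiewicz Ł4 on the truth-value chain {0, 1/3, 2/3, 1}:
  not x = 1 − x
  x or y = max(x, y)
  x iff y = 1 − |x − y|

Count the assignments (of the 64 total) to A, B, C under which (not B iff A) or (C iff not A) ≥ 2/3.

value 1: 28 assignments (counts)
value 2/3: 26 assignments (counts)
value 1/3: 8 assignments
value 0: 2 assignments
So 54 of the 64 assignments meet the threshold.

54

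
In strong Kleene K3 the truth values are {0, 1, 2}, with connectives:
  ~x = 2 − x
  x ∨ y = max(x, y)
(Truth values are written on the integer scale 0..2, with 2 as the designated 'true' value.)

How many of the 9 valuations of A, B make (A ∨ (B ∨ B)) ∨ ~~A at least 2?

A = 0, B = 0 ↦ 0  <
A = 0, B = 1 ↦ 1  <
A = 0, B = 2 ↦ 2  ≥
A = 1, B = 0 ↦ 1  <
A = 1, B = 1 ↦ 1  <
A = 1, B = 2 ↦ 2  ≥
A = 2, B = 0 ↦ 2  ≥
A = 2, B = 1 ↦ 2  ≥
A = 2, B = 2 ↦ 2  ≥
So 5 of the 9 assignments meet the threshold.

5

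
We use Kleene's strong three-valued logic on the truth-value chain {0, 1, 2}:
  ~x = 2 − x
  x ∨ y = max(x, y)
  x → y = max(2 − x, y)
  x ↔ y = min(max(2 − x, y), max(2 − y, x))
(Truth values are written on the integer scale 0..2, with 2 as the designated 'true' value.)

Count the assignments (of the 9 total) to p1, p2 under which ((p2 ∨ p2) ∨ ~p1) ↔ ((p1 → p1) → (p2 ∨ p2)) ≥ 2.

4

p1 = 0, p2 = 0 ↦ 0  <
p1 = 0, p2 = 1 ↦ 1  <
p1 = 0, p2 = 2 ↦ 2  ≥
p1 = 1, p2 = 0 ↦ 1  <
p1 = 1, p2 = 1 ↦ 1  <
p1 = 1, p2 = 2 ↦ 2  ≥
p1 = 2, p2 = 0 ↦ 2  ≥
p1 = 2, p2 = 1 ↦ 1  <
p1 = 2, p2 = 2 ↦ 2  ≥
So 4 of the 9 assignments meet the threshold.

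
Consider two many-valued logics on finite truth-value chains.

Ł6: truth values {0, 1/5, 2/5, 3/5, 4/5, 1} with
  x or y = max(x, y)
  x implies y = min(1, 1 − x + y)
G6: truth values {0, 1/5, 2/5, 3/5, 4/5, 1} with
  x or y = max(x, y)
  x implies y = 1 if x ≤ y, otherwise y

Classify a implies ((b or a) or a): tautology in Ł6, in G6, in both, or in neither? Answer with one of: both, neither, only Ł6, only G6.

both

In Ł6: every assignment gives 1 — tautology.
In G6: every assignment gives 1 — tautology.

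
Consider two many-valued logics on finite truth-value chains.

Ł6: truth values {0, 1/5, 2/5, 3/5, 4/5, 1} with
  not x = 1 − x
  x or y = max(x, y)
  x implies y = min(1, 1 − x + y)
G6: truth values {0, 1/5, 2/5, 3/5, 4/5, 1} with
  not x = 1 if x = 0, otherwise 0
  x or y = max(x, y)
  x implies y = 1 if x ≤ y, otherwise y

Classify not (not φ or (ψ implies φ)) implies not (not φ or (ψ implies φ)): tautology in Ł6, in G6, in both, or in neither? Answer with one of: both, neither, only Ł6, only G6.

In Ł6: every assignment gives 1 — tautology.
In G6: every assignment gives 1 — tautology.

both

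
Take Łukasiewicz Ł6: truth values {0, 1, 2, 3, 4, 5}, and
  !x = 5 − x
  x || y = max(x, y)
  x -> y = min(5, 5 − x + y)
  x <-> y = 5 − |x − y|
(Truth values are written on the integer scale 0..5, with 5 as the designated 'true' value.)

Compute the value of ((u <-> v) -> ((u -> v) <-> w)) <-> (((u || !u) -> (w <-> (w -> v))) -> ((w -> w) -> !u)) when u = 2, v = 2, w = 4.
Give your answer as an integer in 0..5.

4

u <-> v = 2 <-> 2 = 5
u -> v = 2 -> 2 = 5
(u -> v) <-> w = 5 <-> 4 = 4
(u <-> v) -> ((u -> v) <-> w) = 5 -> 4 = 4
!u = !2 = 3
u || !u = 2 || 3 = 3
w -> v = 4 -> 2 = 3
w <-> (w -> v) = 4 <-> 3 = 4
(u || !u) -> (w <-> (w -> v)) = 3 -> 4 = 5
w -> w = 4 -> 4 = 5
!u = !2 = 3
(w -> w) -> !u = 5 -> 3 = 3
((u || !u) -> (w <-> (w -> v))) -> ((w -> w) -> !u) = 5 -> 3 = 3
((u <-> v) -> ((u -> v) <-> w)) <-> (((u || !u) -> (w <-> (w -> v))) -> ((w -> w) -> !u)) = 4 <-> 3 = 4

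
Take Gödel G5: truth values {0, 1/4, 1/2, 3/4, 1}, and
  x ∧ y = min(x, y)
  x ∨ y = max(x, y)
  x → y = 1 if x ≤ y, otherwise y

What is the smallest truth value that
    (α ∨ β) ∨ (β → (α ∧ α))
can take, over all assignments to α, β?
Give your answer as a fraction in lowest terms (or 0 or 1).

Take α = 0, β = 1/4:
α ∨ β = 0 ∨ 1/4 = 1/4
α ∧ α = 0 ∧ 0 = 0
β → (α ∧ α) = 1/4 → 0 = 0
(α ∨ β) ∨ (β → (α ∧ α)) = 1/4 ∨ 0 = 1/4
No assignment yields a value below 1/4, so this is the minimum.

1/4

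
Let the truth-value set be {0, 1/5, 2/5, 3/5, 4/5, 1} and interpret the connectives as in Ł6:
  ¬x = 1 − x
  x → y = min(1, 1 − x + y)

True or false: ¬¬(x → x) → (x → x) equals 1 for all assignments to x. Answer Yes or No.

x = 0 ↦ 1
x = 1/5 ↦ 1
x = 2/5 ↦ 1
x = 3/5 ↦ 1
x = 4/5 ↦ 1
x = 1 ↦ 1
Every assignment gives a value ≥ 1.

Yes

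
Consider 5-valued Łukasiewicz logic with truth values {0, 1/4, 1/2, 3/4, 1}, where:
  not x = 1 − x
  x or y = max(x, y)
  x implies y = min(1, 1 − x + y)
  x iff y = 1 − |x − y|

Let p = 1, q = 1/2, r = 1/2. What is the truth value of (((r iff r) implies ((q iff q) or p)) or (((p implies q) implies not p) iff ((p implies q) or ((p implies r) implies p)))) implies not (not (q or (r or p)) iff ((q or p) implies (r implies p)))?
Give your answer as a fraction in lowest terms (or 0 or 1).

r iff r = 1/2 iff 1/2 = 1
q iff q = 1/2 iff 1/2 = 1
(q iff q) or p = 1 or 1 = 1
(r iff r) implies ((q iff q) or p) = 1 implies 1 = 1
p implies q = 1 implies 1/2 = 1/2
not p = not 1 = 0
(p implies q) implies not p = 1/2 implies 0 = 1/2
p implies q = 1 implies 1/2 = 1/2
p implies r = 1 implies 1/2 = 1/2
(p implies r) implies p = 1/2 implies 1 = 1
(p implies q) or ((p implies r) implies p) = 1/2 or 1 = 1
((p implies q) implies not p) iff ((p implies q) or ((p implies r) implies p)) = 1/2 iff 1 = 1/2
((r iff r) implies ((q iff q) or p)) or (((p implies q) implies not p) iff ((p implies q) or ((p implies r) implies p))) = 1 or 1/2 = 1
r or p = 1/2 or 1 = 1
q or (r or p) = 1/2 or 1 = 1
not (q or (r or p)) = not 1 = 0
q or p = 1/2 or 1 = 1
r implies p = 1/2 implies 1 = 1
(q or p) implies (r implies p) = 1 implies 1 = 1
not (q or (r or p)) iff ((q or p) implies (r implies p)) = 0 iff 1 = 0
not (not (q or (r or p)) iff ((q or p) implies (r implies p))) = not 0 = 1
(((r iff r) implies ((q iff q) or p)) or (((p implies q) implies not p) iff ((p implies q) or ((p implies r) implies p)))) implies not (not (q or (r or p)) iff ((q or p) implies (r implies p))) = 1 implies 1 = 1

1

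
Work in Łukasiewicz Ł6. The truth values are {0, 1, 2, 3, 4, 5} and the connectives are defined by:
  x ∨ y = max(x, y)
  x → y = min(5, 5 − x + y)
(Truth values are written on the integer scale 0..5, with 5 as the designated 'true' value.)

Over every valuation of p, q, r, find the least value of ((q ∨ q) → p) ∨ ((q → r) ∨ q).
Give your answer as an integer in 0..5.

Take p = 0, q = 2, r = 0:
q ∨ q = 2 ∨ 2 = 2
(q ∨ q) → p = 2 → 0 = 3
q → r = 2 → 0 = 3
(q → r) ∨ q = 3 ∨ 2 = 3
((q ∨ q) → p) ∨ ((q → r) ∨ q) = 3 ∨ 3 = 3
No assignment yields a value below 3, so this is the minimum.

3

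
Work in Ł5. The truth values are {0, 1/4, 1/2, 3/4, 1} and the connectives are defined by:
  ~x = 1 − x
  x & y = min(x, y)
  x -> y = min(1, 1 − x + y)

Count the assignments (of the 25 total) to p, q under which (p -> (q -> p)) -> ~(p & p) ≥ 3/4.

value 1: 5 assignments (counts)
value 3/4: 5 assignments (counts)
value 1/2: 5 assignments
value 1/4: 5 assignments
value 0: 5 assignments
So 10 of the 25 assignments meet the threshold.

10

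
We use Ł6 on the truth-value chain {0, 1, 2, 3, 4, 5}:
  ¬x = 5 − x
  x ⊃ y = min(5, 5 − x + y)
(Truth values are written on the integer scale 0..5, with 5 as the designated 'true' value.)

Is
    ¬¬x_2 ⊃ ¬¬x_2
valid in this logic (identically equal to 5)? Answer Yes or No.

x_2 = 0 ↦ 5
x_2 = 1 ↦ 5
x_2 = 2 ↦ 5
x_2 = 3 ↦ 5
x_2 = 4 ↦ 5
x_2 = 5 ↦ 5
Every assignment gives a value ≥ 5.

Yes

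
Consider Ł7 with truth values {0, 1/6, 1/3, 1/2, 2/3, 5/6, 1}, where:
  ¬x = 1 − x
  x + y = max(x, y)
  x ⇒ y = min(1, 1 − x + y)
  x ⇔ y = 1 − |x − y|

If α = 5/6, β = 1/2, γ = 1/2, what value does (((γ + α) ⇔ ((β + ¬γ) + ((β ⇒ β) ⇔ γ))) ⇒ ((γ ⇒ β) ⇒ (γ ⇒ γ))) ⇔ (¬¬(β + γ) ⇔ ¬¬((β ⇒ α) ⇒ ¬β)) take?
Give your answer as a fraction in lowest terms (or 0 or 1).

γ + α = 1/2 + 5/6 = 5/6
¬γ = ¬1/2 = 1/2
β + ¬γ = 1/2 + 1/2 = 1/2
β ⇒ β = 1/2 ⇒ 1/2 = 1
(β ⇒ β) ⇔ γ = 1 ⇔ 1/2 = 1/2
(β + ¬γ) + ((β ⇒ β) ⇔ γ) = 1/2 + 1/2 = 1/2
(γ + α) ⇔ ((β + ¬γ) + ((β ⇒ β) ⇔ γ)) = 5/6 ⇔ 1/2 = 2/3
γ ⇒ β = 1/2 ⇒ 1/2 = 1
γ ⇒ γ = 1/2 ⇒ 1/2 = 1
(γ ⇒ β) ⇒ (γ ⇒ γ) = 1 ⇒ 1 = 1
((γ + α) ⇔ ((β + ¬γ) + ((β ⇒ β) ⇔ γ))) ⇒ ((γ ⇒ β) ⇒ (γ ⇒ γ)) = 2/3 ⇒ 1 = 1
β + γ = 1/2 + 1/2 = 1/2
¬(β + γ) = ¬1/2 = 1/2
¬¬(β + γ) = ¬1/2 = 1/2
β ⇒ α = 1/2 ⇒ 5/6 = 1
¬β = ¬1/2 = 1/2
(β ⇒ α) ⇒ ¬β = 1 ⇒ 1/2 = 1/2
¬((β ⇒ α) ⇒ ¬β) = ¬1/2 = 1/2
¬¬((β ⇒ α) ⇒ ¬β) = ¬1/2 = 1/2
¬¬(β + γ) ⇔ ¬¬((β ⇒ α) ⇒ ¬β) = 1/2 ⇔ 1/2 = 1
(((γ + α) ⇔ ((β + ¬γ) + ((β ⇒ β) ⇔ γ))) ⇒ ((γ ⇒ β) ⇒ (γ ⇒ γ))) ⇔ (¬¬(β + γ) ⇔ ¬¬((β ⇒ α) ⇒ ¬β)) = 1 ⇔ 1 = 1

1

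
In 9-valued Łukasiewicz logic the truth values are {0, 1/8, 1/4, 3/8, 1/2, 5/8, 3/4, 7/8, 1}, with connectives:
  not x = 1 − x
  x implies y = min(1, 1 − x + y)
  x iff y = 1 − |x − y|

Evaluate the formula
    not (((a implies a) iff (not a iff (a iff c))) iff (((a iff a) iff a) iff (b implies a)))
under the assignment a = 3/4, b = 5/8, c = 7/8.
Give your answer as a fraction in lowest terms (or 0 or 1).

3/8

a implies a = 3/4 implies 3/4 = 1
not a = not 3/4 = 1/4
a iff c = 3/4 iff 7/8 = 7/8
not a iff (a iff c) = 1/4 iff 7/8 = 3/8
(a implies a) iff (not a iff (a iff c)) = 1 iff 3/8 = 3/8
a iff a = 3/4 iff 3/4 = 1
(a iff a) iff a = 1 iff 3/4 = 3/4
b implies a = 5/8 implies 3/4 = 1
((a iff a) iff a) iff (b implies a) = 3/4 iff 1 = 3/4
((a implies a) iff (not a iff (a iff c))) iff (((a iff a) iff a) iff (b implies a)) = 3/8 iff 3/4 = 5/8
not (((a implies a) iff (not a iff (a iff c))) iff (((a iff a) iff a) iff (b implies a))) = not 5/8 = 3/8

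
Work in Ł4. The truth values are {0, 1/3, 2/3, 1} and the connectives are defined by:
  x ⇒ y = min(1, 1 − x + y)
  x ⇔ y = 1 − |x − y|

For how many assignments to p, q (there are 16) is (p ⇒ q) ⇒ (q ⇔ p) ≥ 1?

10

p = 0, q = 0 ↦ 1  ≥
p = 0, q = 1/3 ↦ 2/3  <
p = 0, q = 2/3 ↦ 1/3  <
p = 0, q = 1 ↦ 0  <
p = 1/3, q = 0 ↦ 1  ≥
p = 1/3, q = 1/3 ↦ 1  ≥
p = 1/3, q = 2/3 ↦ 2/3  <
p = 1/3, q = 1 ↦ 1/3  <
p = 2/3, q = 0 ↦ 1  ≥
p = 2/3, q = 1/3 ↦ 1  ≥
p = 2/3, q = 2/3 ↦ 1  ≥
p = 2/3, q = 1 ↦ 2/3  <
p = 1, q = 0 ↦ 1  ≥
p = 1, q = 1/3 ↦ 1  ≥
p = 1, q = 2/3 ↦ 1  ≥
p = 1, q = 1 ↦ 1  ≥
So 10 of the 16 assignments meet the threshold.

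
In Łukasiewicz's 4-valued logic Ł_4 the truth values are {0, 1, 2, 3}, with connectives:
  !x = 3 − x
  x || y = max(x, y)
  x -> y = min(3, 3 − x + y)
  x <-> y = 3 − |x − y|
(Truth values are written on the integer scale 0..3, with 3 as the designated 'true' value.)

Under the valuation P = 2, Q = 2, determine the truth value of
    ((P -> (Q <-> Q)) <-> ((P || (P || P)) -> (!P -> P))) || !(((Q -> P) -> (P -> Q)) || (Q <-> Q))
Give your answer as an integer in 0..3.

3

Q <-> Q = 2 <-> 2 = 3
P -> (Q <-> Q) = 2 -> 3 = 3
P || P = 2 || 2 = 2
P || (P || P) = 2 || 2 = 2
!P = !2 = 1
!P -> P = 1 -> 2 = 3
(P || (P || P)) -> (!P -> P) = 2 -> 3 = 3
(P -> (Q <-> Q)) <-> ((P || (P || P)) -> (!P -> P)) = 3 <-> 3 = 3
Q -> P = 2 -> 2 = 3
P -> Q = 2 -> 2 = 3
(Q -> P) -> (P -> Q) = 3 -> 3 = 3
Q <-> Q = 2 <-> 2 = 3
((Q -> P) -> (P -> Q)) || (Q <-> Q) = 3 || 3 = 3
!(((Q -> P) -> (P -> Q)) || (Q <-> Q)) = !3 = 0
((P -> (Q <-> Q)) <-> ((P || (P || P)) -> (!P -> P))) || !(((Q -> P) -> (P -> Q)) || (Q <-> Q)) = 3 || 0 = 3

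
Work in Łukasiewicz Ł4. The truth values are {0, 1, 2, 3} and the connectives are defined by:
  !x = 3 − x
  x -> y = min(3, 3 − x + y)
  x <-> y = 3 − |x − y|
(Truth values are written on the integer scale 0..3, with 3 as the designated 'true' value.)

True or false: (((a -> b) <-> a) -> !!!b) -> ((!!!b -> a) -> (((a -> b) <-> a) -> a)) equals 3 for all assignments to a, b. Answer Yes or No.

a = 0, b = 0 ↦ 3
a = 0, b = 1 ↦ 3
a = 0, b = 2 ↦ 3
a = 0, b = 3 ↦ 3
a = 1, b = 0 ↦ 3
a = 1, b = 1 ↦ 3
a = 1, b = 2 ↦ 3
a = 1, b = 3 ↦ 3
a = 2, b = 0 ↦ 3
a = 2, b = 1 ↦ 3
a = 2, b = 2 ↦ 3
a = 2, b = 3 ↦ 3
a = 3, b = 0 ↦ 3
a = 3, b = 1 ↦ 3
a = 3, b = 2 ↦ 3
a = 3, b = 3 ↦ 3
Every assignment gives a value ≥ 3.

Yes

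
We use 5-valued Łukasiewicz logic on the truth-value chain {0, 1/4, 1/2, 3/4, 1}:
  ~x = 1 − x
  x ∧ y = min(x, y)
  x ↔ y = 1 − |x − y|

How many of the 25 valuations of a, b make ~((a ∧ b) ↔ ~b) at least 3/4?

value 1: 6 assignments (counts)
value 3/4: 2 assignments (counts)
value 1/2: 8 assignments
value 1/4: 4 assignments
value 0: 5 assignments
So 8 of the 25 assignments meet the threshold.

8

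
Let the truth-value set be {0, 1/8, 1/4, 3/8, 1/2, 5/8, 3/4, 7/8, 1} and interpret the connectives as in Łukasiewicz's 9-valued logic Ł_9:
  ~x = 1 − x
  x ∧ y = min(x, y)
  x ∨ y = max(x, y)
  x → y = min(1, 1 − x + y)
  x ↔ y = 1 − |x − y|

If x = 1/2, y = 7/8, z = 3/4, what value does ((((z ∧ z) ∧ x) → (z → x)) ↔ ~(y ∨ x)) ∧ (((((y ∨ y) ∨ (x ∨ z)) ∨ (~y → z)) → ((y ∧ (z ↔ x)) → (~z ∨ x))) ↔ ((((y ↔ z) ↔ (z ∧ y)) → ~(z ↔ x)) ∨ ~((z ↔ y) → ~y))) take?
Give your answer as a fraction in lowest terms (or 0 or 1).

1/8

z ∧ z = 3/4 ∧ 3/4 = 3/4
(z ∧ z) ∧ x = 3/4 ∧ 1/2 = 1/2
z → x = 3/4 → 1/2 = 3/4
((z ∧ z) ∧ x) → (z → x) = 1/2 → 3/4 = 1
y ∨ x = 7/8 ∨ 1/2 = 7/8
~(y ∨ x) = ~7/8 = 1/8
(((z ∧ z) ∧ x) → (z → x)) ↔ ~(y ∨ x) = 1 ↔ 1/8 = 1/8
y ∨ y = 7/8 ∨ 7/8 = 7/8
x ∨ z = 1/2 ∨ 3/4 = 3/4
(y ∨ y) ∨ (x ∨ z) = 7/8 ∨ 3/4 = 7/8
~y = ~7/8 = 1/8
~y → z = 1/8 → 3/4 = 1
((y ∨ y) ∨ (x ∨ z)) ∨ (~y → z) = 7/8 ∨ 1 = 1
z ↔ x = 3/4 ↔ 1/2 = 3/4
y ∧ (z ↔ x) = 7/8 ∧ 3/4 = 3/4
~z = ~3/4 = 1/4
~z ∨ x = 1/4 ∨ 1/2 = 1/2
(y ∧ (z ↔ x)) → (~z ∨ x) = 3/4 → 1/2 = 3/4
(((y ∨ y) ∨ (x ∨ z)) ∨ (~y → z)) → ((y ∧ (z ↔ x)) → (~z ∨ x)) = 1 → 3/4 = 3/4
y ↔ z = 7/8 ↔ 3/4 = 7/8
z ∧ y = 3/4 ∧ 7/8 = 3/4
(y ↔ z) ↔ (z ∧ y) = 7/8 ↔ 3/4 = 7/8
z ↔ x = 3/4 ↔ 1/2 = 3/4
~(z ↔ x) = ~3/4 = 1/4
((y ↔ z) ↔ (z ∧ y)) → ~(z ↔ x) = 7/8 → 1/4 = 3/8
z ↔ y = 3/4 ↔ 7/8 = 7/8
~y = ~7/8 = 1/8
(z ↔ y) → ~y = 7/8 → 1/8 = 1/4
~((z ↔ y) → ~y) = ~1/4 = 3/4
(((y ↔ z) ↔ (z ∧ y)) → ~(z ↔ x)) ∨ ~((z ↔ y) → ~y) = 3/8 ∨ 3/4 = 3/4
((((y ∨ y) ∨ (x ∨ z)) ∨ (~y → z)) → ((y ∧ (z ↔ x)) → (~z ∨ x))) ↔ ((((y ↔ z) ↔ (z ∧ y)) → ~(z ↔ x)) ∨ ~((z ↔ y) → ~y)) = 3/4 ↔ 3/4 = 1
((((z ∧ z) ∧ x) → (z → x)) ↔ ~(y ∨ x)) ∧ (((((y ∨ y) ∨ (x ∨ z)) ∨ (~y → z)) → ((y ∧ (z ↔ x)) → (~z ∨ x))) ↔ ((((y ↔ z) ↔ (z ∧ y)) → ~(z ↔ x)) ∨ ~((z ↔ y) → ~y))) = 1/8 ∧ 1 = 1/8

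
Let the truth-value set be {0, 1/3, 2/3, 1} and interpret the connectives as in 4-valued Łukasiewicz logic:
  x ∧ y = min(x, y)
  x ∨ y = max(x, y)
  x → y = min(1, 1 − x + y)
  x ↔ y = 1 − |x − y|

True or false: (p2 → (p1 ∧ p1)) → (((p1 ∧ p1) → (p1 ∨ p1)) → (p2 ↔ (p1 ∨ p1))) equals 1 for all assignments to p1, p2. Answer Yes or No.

No

Counterexample: take p1 = 1/3, p2 = 0.
p1 ∧ p1 = 1/3 ∧ 1/3 = 1/3
p2 → (p1 ∧ p1) = 0 → 1/3 = 1
p1 ∧ p1 = 1/3 ∧ 1/3 = 1/3
p1 ∨ p1 = 1/3 ∨ 1/3 = 1/3
(p1 ∧ p1) → (p1 ∨ p1) = 1/3 → 1/3 = 1
p1 ∨ p1 = 1/3 ∨ 1/3 = 1/3
p2 ↔ (p1 ∨ p1) = 0 ↔ 1/3 = 2/3
((p1 ∧ p1) → (p1 ∨ p1)) → (p2 ↔ (p1 ∨ p1)) = 1 → 2/3 = 2/3
(p2 → (p1 ∧ p1)) → (((p1 ∧ p1) → (p1 ∨ p1)) → (p2 ↔ (p1 ∨ p1))) = 1 → 2/3 = 2/3
This gives 2/3 ≠ 1.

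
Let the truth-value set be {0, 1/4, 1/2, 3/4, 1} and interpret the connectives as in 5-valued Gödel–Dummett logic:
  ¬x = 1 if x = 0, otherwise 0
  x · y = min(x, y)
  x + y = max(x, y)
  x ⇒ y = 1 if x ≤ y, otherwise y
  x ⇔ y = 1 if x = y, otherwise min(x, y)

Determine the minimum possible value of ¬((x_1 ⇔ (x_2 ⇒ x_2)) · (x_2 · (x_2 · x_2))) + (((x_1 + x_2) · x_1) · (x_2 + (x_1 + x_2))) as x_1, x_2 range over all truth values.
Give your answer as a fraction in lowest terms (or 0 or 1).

1/4

Take x_1 = 1/4, x_2 = 1/4:
x_2 ⇒ x_2 = 1/4 ⇒ 1/4 = 1
x_1 ⇔ (x_2 ⇒ x_2) = 1/4 ⇔ 1 = 1/4
x_2 · x_2 = 1/4 · 1/4 = 1/4
x_2 · (x_2 · x_2) = 1/4 · 1/4 = 1/4
(x_1 ⇔ (x_2 ⇒ x_2)) · (x_2 · (x_2 · x_2)) = 1/4 · 1/4 = 1/4
¬((x_1 ⇔ (x_2 ⇒ x_2)) · (x_2 · (x_2 · x_2))) = ¬1/4 = 0
x_1 + x_2 = 1/4 + 1/4 = 1/4
(x_1 + x_2) · x_1 = 1/4 · 1/4 = 1/4
x_1 + x_2 = 1/4 + 1/4 = 1/4
x_2 + (x_1 + x_2) = 1/4 + 1/4 = 1/4
((x_1 + x_2) · x_1) · (x_2 + (x_1 + x_2)) = 1/4 · 1/4 = 1/4
¬((x_1 ⇔ (x_2 ⇒ x_2)) · (x_2 · (x_2 · x_2))) + (((x_1 + x_2) · x_1) · (x_2 + (x_1 + x_2))) = 0 + 1/4 = 1/4
No assignment yields a value below 1/4, so this is the minimum.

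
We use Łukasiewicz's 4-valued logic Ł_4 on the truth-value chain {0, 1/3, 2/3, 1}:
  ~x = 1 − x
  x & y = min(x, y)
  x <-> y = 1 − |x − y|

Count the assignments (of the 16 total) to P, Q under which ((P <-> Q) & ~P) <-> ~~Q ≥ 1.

P = 0, Q = 0 ↦ 0  <
P = 0, Q = 1/3 ↦ 2/3  <
P = 0, Q = 2/3 ↦ 2/3  <
P = 0, Q = 1 ↦ 0  <
P = 1/3, Q = 0 ↦ 1/3  <
P = 1/3, Q = 1/3 ↦ 2/3  <
P = 1/3, Q = 2/3 ↦ 1  ≥
P = 1/3, Q = 1 ↦ 1/3  <
P = 2/3, Q = 0 ↦ 2/3  <
P = 2/3, Q = 1/3 ↦ 1  ≥
P = 2/3, Q = 2/3 ↦ 2/3  <
P = 2/3, Q = 1 ↦ 1/3  <
P = 1, Q = 0 ↦ 1  ≥
P = 1, Q = 1/3 ↦ 2/3  <
P = 1, Q = 2/3 ↦ 1/3  <
P = 1, Q = 1 ↦ 0  <
So 3 of the 16 assignments meet the threshold.

3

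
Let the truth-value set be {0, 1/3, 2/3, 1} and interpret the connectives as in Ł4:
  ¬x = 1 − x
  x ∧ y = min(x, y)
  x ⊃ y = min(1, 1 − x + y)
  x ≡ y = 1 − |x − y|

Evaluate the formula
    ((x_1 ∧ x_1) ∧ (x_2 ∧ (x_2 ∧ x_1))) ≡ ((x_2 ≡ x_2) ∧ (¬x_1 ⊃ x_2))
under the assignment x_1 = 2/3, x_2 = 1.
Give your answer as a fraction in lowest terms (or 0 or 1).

2/3

x_1 ∧ x_1 = 2/3 ∧ 2/3 = 2/3
x_2 ∧ x_1 = 1 ∧ 2/3 = 2/3
x_2 ∧ (x_2 ∧ x_1) = 1 ∧ 2/3 = 2/3
(x_1 ∧ x_1) ∧ (x_2 ∧ (x_2 ∧ x_1)) = 2/3 ∧ 2/3 = 2/3
x_2 ≡ x_2 = 1 ≡ 1 = 1
¬x_1 = ¬2/3 = 1/3
¬x_1 ⊃ x_2 = 1/3 ⊃ 1 = 1
(x_2 ≡ x_2) ∧ (¬x_1 ⊃ x_2) = 1 ∧ 1 = 1
((x_1 ∧ x_1) ∧ (x_2 ∧ (x_2 ∧ x_1))) ≡ ((x_2 ≡ x_2) ∧ (¬x_1 ⊃ x_2)) = 2/3 ≡ 1 = 2/3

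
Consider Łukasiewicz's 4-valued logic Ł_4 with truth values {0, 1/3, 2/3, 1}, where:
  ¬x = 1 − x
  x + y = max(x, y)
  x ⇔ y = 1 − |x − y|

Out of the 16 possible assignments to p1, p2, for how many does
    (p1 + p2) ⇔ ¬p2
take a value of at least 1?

p1 = 0, p2 = 0 ↦ 0  <
p1 = 0, p2 = 1/3 ↦ 2/3  <
p1 = 0, p2 = 2/3 ↦ 2/3  <
p1 = 0, p2 = 1 ↦ 0  <
p1 = 1/3, p2 = 0 ↦ 1/3  <
p1 = 1/3, p2 = 1/3 ↦ 2/3  <
p1 = 1/3, p2 = 2/3 ↦ 2/3  <
p1 = 1/3, p2 = 1 ↦ 0  <
p1 = 2/3, p2 = 0 ↦ 2/3  <
p1 = 2/3, p2 = 1/3 ↦ 1  ≥
p1 = 2/3, p2 = 2/3 ↦ 2/3  <
p1 = 2/3, p2 = 1 ↦ 0  <
p1 = 1, p2 = 0 ↦ 1  ≥
p1 = 1, p2 = 1/3 ↦ 2/3  <
p1 = 1, p2 = 2/3 ↦ 1/3  <
p1 = 1, p2 = 1 ↦ 0  <
So 2 of the 16 assignments meet the threshold.

2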